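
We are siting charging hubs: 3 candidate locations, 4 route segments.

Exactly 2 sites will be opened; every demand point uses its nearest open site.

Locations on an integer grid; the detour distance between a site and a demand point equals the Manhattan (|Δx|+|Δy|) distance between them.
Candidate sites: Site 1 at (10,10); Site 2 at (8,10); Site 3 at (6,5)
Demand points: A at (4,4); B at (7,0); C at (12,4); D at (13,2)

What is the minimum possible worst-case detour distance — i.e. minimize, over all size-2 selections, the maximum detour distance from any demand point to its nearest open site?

Open {Site 1, Site 3}.
  Farthest demand point is D at detour distance 10 (to Site 3); all others are ≤ 10.
With {Site 2, Site 3} the worst case is 10.
With {Site 1, Site 2} the worst case is 11.
No size-2 selection achieves below 10.

10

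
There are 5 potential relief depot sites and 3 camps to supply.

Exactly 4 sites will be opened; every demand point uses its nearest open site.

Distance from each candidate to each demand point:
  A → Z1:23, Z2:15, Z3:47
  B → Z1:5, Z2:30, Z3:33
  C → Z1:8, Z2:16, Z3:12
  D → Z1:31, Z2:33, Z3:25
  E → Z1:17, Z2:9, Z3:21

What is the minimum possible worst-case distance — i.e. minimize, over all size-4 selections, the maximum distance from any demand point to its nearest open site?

12

Open {A, B, C, E}.
  Farthest demand point is Z3 at distance 12 (to C); all others are ≤ 12.
With {A, C, D, E} the worst case is 12.
With {B, C, D, E} the worst case is 12.
No size-4 selection achieves below 12.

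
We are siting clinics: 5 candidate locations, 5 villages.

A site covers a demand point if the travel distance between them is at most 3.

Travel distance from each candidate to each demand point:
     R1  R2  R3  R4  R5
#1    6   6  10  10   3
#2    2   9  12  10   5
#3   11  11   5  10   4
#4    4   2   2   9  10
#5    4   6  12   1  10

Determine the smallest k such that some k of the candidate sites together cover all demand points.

Coverage sets (demand points within 3 of each site):
  #1: {R5}
  #2: {R1}
  #3: {}
  #4: {R2, R3}
  #5: {R4}
No 3 sites suffice: every size-3 union leaves at least one demand point uncovered.
But {#1, #2, #4, #5} covers everything, so the minimum is 4.

4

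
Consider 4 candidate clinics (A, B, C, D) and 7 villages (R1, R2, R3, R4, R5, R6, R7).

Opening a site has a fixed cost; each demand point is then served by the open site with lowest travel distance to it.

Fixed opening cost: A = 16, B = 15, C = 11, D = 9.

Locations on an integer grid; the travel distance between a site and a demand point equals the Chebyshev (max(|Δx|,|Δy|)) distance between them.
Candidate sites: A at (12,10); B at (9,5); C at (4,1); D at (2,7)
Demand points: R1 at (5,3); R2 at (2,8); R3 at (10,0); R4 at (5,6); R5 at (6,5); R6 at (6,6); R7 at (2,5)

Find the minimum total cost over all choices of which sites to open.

Open {D}: assign each demand point to its cheapest open site.
  R1→D 4, R2→D 1, R3→D 8, R4→D 3, R5→D 4, R6→D 4, R7→D 2
  travel distance 26, fixed 9 → total 35.
Compare {C, D}: travel distance 22 + fixed 20 = 42.
Compare {C}: travel distance 33 + fixed 11 = 44.
Compare {B, D}: travel distance 21 + fixed 24 = 45.
All other subsets cost ≥ 42. Minimum total cost: 35.

35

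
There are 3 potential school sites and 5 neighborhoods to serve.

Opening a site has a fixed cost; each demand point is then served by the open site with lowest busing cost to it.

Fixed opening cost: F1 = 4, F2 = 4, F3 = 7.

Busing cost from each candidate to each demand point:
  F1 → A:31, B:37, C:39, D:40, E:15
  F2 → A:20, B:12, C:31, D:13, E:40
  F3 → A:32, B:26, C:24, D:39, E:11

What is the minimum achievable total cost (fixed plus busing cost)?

91

Open {F2, F3}: assign each demand point to its cheapest open site.
  A→F2 20, B→F2 12, C→F3 24, D→F2 13, E→F3 11
  busing cost 80, fixed 11 → total 91.
Compare {F1, F2, F3}: busing cost 80 + fixed 15 = 95.
Compare {F1, F2}: busing cost 91 + fixed 8 = 99.
Compare {F2}: busing cost 116 + fixed 4 = 120.
All other subsets cost ≥ 95. Minimum total cost: 91.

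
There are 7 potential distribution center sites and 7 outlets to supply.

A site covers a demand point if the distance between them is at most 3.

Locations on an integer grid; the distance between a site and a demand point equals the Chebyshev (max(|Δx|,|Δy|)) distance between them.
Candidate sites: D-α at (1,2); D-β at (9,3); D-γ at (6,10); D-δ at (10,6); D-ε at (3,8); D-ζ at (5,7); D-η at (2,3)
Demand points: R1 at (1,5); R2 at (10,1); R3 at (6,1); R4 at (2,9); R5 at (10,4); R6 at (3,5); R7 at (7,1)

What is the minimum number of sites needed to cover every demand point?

2

Coverage sets (demand points within 3 of each site):
  D-α: {R1, R6}
  D-β: {R2, R3, R5, R7}
  D-γ: {}
  D-δ: {R5}
  D-ε: {R1, R4, R6}
  D-ζ: {R4, R6}
  D-η: {R1, R6}
No single site covers all 7 demand points.
But {D-β, D-ε} covers everything, so the minimum is 2.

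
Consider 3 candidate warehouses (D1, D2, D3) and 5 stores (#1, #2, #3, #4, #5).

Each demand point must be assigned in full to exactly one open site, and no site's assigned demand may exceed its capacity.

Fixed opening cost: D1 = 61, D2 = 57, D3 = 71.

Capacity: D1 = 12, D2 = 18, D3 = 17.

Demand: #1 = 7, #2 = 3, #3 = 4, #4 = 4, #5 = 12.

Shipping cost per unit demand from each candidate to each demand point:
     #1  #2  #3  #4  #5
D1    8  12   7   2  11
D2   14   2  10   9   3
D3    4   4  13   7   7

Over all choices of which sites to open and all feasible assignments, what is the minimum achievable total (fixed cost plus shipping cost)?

Open {D2, D3}; cheapest assignment that respects the capacities:
  D2 (cap 18, load 16): #3, #5 — cost 4×10 + 12×3 = 76
  D3 (cap 17, load 14): #1, #2, #4 — cost 7×4 + 3×4 + 4×7 = 68
  Shipping 144, fixed 128 → total 272.
  Any other capacity-feasible assignment to {D2, D3} ships for at least 144.
Compare {D1, D2, D3}: its best feasible assignment gives total 295.
Compare {D1, D2}: its best feasible assignment gives total 430.
Every other set of open sites that can feasibly serve all demand totals ≥ 295 even under its best assignment. Minimum: 272.

272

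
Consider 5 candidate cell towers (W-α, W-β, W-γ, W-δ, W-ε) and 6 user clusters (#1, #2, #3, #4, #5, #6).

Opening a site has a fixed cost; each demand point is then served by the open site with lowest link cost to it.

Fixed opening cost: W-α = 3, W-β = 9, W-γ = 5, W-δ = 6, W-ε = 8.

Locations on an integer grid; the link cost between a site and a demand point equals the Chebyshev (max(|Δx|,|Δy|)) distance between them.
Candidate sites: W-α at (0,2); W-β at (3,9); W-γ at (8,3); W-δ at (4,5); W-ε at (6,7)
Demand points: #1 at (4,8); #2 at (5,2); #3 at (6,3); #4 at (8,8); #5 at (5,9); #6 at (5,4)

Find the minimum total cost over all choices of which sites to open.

Open {W-δ}: assign each demand point to its cheapest open site.
  #1→W-δ 3, #2→W-δ 3, #3→W-δ 2, #4→W-δ 4, #5→W-δ 4, #6→W-δ 1
  link cost 17, fixed 6 → total 23.
Compare {W-ε}: link cost 18 + fixed 8 = 26.
Compare {W-α, W-δ}: link cost 17 + fixed 9 = 26.
Compare {W-δ, W-ε}: link cost 12 + fixed 14 = 26.
All other subsets cost ≥ 26. Minimum total cost: 23.

23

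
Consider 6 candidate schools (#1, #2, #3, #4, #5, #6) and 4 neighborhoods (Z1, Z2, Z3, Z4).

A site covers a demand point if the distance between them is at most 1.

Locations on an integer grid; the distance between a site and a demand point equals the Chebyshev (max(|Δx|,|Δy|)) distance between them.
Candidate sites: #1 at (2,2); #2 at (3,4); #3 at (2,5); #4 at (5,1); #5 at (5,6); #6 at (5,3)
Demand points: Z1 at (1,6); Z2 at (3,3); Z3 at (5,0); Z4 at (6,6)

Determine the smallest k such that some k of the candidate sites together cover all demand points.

4

Coverage sets (demand points within 1 of each site):
  #1: {Z2}
  #2: {Z2}
  #3: {Z1}
  #4: {Z3}
  #5: {Z4}
  #6: {}
No 3 sites suffice: every size-3 union leaves at least one demand point uncovered.
But {#1, #3, #4, #5} covers everything, so the minimum is 4.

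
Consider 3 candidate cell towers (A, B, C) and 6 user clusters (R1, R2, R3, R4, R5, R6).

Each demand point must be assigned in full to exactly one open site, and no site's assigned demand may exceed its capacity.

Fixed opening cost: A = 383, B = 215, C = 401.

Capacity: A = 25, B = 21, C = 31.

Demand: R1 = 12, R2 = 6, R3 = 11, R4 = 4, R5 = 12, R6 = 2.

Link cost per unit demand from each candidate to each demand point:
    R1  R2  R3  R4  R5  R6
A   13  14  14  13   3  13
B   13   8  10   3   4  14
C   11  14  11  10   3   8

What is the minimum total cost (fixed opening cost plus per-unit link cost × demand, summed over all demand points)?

Open {B, C}; cheapest assignment that respects the capacities:
  B (cap 21, load 21): R2, R3, R4 — cost 6×8 + 11×10 + 4×3 = 170
  C (cap 31, load 26): R1, R5, R6 — cost 12×11 + 12×3 + 2×8 = 184
  Shipping 354, fixed 616 → total 970.
  Any other capacity-feasible assignment to {B, C} ships for at least 354.
Compare {A, C}: its best feasible assignment gives total 1213.
Compare {A, B, C}: its best feasible assignment gives total 1353.
Every other set of open sites that can feasibly serve all demand totals ≥ 1213 even under its best assignment. Minimum: 970.

970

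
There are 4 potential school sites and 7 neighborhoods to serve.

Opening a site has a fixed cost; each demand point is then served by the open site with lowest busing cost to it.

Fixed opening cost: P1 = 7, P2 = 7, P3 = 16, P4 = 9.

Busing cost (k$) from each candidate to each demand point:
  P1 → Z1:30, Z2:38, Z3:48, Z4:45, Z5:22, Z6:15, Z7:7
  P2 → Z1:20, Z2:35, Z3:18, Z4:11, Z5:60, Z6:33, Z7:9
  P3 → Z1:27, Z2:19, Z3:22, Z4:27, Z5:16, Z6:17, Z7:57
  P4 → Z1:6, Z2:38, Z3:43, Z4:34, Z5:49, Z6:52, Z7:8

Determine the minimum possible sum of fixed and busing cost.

127

Open {P2, P3, P4}: assign each demand point to its cheapest open site.
  Z1→P4 6, Z2→P3 19, Z3→P2 18, Z4→P2 11, Z5→P3 16, Z6→P3 17, Z7→P4 8
  busing cost 95, fixed 32 → total 127.
Compare {P1, P2, P3, P4}: busing cost 92 + fixed 39 = 131.
Compare {P2, P3}: busing cost 110 + fixed 23 = 133.
Compare {P1, P2, P3}: busing cost 106 + fixed 30 = 136.
All other subsets cost ≥ 131. Minimum total cost: 127.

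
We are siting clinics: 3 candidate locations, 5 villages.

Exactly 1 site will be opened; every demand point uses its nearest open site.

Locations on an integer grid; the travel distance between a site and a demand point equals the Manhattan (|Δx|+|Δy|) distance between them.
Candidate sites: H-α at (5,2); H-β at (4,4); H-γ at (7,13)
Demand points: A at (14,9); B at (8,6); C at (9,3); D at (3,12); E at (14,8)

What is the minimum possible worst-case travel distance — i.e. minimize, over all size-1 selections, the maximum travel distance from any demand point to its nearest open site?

12

Open {H-γ}.
  Farthest demand point is C at travel distance 12 (to H-γ); all others are ≤ 12.
With {H-β} the worst case is 15.
With {H-α} the worst case is 16.
No size-1 selection achieves below 12.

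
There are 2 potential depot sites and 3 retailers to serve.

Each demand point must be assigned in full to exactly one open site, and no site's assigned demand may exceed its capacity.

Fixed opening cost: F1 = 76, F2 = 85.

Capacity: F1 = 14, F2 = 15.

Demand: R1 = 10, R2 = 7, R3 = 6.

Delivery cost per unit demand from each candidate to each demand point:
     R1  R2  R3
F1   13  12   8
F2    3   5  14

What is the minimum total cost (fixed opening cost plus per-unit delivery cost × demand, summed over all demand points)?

323

Open {F1, F2}; cheapest assignment that respects the capacities:
  F1 (cap 14, load 13): R2, R3 — cost 7×12 + 6×8 = 132
  F2 (cap 15, load 10): R1 — cost 10×3 = 30
  Shipping 162, fixed 161 → total 323.
  Any other capacity-feasible assignment to {F1, F2} ships for at least 162.
Total demand is 23 and no other set of sites has combined capacity ≥ 23, so {F1, F2} is the only feasible choice of open sites. Minimum: 323.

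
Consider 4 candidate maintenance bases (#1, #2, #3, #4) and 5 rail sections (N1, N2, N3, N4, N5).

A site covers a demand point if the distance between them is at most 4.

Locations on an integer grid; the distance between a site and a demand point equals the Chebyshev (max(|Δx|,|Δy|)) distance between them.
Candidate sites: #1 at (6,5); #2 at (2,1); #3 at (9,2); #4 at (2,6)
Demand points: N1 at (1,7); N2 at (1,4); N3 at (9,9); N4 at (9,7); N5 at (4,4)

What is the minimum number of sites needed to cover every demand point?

2

Coverage sets (demand points within 4 of each site):
  #1: {N3, N4, N5}
  #2: {N2, N5}
  #3: {}
  #4: {N1, N2, N5}
No single site covers all 5 demand points.
But {#1, #4} covers everything, so the minimum is 2.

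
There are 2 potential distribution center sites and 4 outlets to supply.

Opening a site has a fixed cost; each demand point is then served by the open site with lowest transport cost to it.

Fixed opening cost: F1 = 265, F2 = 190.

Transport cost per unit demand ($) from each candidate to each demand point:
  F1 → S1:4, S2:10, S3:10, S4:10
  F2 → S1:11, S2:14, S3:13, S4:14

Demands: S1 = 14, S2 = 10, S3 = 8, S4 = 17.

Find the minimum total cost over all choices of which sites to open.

Open {F1}: assign each demand point to its cheapest open site.
  S1→F1 14×4=56, S2→F1 10×10=100, S3→F1 8×10=80, S4→F1 17×10=170
  transport cost 406, fixed 265 → total 671.
Compare {F2}: transport cost 636 + fixed 190 = 826.
Compare {F1, F2}: transport cost 406 + fixed 455 = 861.

671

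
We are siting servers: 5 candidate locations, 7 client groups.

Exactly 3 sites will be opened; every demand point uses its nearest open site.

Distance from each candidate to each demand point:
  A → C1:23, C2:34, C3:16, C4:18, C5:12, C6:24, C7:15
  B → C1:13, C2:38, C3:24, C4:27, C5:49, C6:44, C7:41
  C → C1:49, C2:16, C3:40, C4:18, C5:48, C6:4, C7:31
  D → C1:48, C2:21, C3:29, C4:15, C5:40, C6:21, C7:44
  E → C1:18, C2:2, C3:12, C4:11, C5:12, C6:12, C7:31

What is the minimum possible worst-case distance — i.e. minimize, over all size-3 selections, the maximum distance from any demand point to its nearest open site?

Open {A, B, E}.
  Farthest demand point is C7 at distance 15 (to A); all others are ≤ 15.
With {A, B, C} the worst case is 18.
With {A, C, E} the worst case is 18.
No size-3 selection achieves below 15.

15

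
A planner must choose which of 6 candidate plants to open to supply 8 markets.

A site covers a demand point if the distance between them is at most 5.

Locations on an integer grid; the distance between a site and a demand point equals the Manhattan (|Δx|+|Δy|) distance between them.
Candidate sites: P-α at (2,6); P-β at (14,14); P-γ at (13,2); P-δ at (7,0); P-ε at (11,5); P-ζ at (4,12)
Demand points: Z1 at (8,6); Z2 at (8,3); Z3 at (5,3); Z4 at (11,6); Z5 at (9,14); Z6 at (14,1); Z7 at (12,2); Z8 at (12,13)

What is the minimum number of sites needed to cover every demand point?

4

Coverage sets (demand points within 5 of each site):
  P-α: {}
  P-β: {Z5, Z8}
  P-γ: {Z6, Z7}
  P-δ: {Z2, Z3}
  P-ε: {Z1, Z2, Z4, Z7}
  P-ζ: {}
No 3 sites suffice: every size-3 union leaves at least one demand point uncovered.
But {P-β, P-γ, P-δ, P-ε} covers everything, so the minimum is 4.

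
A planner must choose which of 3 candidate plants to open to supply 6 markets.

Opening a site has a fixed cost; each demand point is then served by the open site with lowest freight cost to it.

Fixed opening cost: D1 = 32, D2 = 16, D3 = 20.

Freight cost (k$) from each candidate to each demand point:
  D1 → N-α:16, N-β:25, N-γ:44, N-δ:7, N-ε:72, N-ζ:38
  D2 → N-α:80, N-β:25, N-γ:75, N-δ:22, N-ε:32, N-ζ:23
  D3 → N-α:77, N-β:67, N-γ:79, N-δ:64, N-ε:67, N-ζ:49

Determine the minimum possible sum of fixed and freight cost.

195

Open {D1, D2}: assign each demand point to its cheapest open site.
  N-α→D1 16, N-β→D1 25, N-γ→D1 44, N-δ→D1 7, N-ε→D2 32, N-ζ→D2 23
  freight cost 147, fixed 48 → total 195.
Compare {D1, D2, D3}: freight cost 147 + fixed 68 = 215.
Compare {D1}: freight cost 202 + fixed 32 = 234.
Compare {D1, D3}: freight cost 197 + fixed 52 = 249.
All other subsets cost ≥ 215. Minimum total cost: 195.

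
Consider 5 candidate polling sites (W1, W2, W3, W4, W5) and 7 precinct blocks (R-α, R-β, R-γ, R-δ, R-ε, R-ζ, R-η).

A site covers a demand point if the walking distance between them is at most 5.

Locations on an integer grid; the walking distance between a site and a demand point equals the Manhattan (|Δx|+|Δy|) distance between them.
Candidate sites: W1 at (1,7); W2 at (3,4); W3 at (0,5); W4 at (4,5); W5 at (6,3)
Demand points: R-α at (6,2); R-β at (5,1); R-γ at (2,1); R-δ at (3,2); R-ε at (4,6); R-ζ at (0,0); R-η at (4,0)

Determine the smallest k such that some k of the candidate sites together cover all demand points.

2

Coverage sets (demand points within 5 of each site):
  W1: {R-ε}
  W2: {R-α, R-β, R-γ, R-δ, R-ε, R-η}
  W3: {R-ε, R-ζ}
  W4: {R-α, R-β, R-δ, R-ε, R-η}
  W5: {R-α, R-β, R-δ, R-ε, R-η}
No single site covers all 7 demand points.
But {W2, W3} covers everything, so the minimum is 2.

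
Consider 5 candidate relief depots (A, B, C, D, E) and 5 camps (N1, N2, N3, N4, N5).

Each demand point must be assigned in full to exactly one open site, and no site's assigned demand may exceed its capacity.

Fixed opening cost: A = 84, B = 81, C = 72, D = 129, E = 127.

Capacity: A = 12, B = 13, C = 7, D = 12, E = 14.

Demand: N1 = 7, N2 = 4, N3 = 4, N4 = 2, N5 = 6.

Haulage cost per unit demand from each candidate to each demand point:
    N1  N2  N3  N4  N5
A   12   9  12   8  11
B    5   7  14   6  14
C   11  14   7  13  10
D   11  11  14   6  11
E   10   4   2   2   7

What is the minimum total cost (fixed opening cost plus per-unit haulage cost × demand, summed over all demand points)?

Open {B, E}; cheapest assignment that respects the capacities:
  B (cap 13, load 9): N1, N4 — cost 7×5 + 2×6 = 47
  E (cap 14, load 14): N2, N3, N5 — cost 4×4 + 4×2 + 6×7 = 66
  Shipping 113, fixed 208 → total 321.
  Any other capacity-feasible assignment to {B, E} ships for at least 113.
Compare {A, B}: its best feasible assignment gives total 354.
Compare {A, E}: its best feasible assignment gives total 377.
Every other set of open sites that can feasibly serve all demand totals ≥ 354 even under its best assignment. Minimum: 321.

321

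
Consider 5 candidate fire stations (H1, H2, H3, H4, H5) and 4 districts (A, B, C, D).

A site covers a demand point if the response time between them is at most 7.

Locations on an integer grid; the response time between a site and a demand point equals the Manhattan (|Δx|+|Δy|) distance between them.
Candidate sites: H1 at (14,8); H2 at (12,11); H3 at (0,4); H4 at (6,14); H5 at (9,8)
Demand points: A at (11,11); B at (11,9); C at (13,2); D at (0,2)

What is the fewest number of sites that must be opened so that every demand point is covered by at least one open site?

Coverage sets (demand points within 7 of each site):
  H1: {A, B, C}
  H2: {A, B}
  H3: {D}
  H4: {}
  H5: {A, B}
No single site covers all 4 demand points.
But {H1, H3} covers everything, so the minimum is 2.

2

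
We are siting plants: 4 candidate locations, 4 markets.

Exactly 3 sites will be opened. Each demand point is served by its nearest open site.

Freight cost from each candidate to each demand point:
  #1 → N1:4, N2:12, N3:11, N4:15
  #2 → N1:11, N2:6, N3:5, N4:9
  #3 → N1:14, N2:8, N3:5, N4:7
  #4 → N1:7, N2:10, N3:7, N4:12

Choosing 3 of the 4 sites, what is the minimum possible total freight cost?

Open {#1, #2, #3}.
  N1→#1 4, N2→#2 6, N3→#2 5, N4→#3 7  ⇒ total 22.
Compare {#1, #2, #4}: total 24.
Compare {#1, #3, #4}: total 24.
No size-3 selection does better; minimum is 22.

22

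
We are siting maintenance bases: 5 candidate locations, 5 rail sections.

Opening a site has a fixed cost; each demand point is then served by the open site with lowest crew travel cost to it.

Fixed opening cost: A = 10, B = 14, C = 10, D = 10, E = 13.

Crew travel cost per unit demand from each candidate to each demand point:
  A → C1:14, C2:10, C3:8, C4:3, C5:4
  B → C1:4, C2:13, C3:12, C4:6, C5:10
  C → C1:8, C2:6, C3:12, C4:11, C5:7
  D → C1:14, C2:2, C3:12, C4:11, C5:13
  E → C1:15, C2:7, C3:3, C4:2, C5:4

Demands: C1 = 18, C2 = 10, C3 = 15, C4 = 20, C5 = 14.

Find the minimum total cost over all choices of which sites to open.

Open {B, D, E}: assign each demand point to its cheapest open site.
  C1→B 18×4=72, C2→D 10×2=20, C3→E 15×3=45, C4→E 20×2=40, C5→E 14×4=56
  crew travel cost 233, fixed 37 → total 270.
Compare {A, B, D, E}: crew travel cost 233 + fixed 47 = 280.
Compare {B, C, D, E}: crew travel cost 233 + fixed 47 = 280.
Compare {A, B, C, D, E}: crew travel cost 233 + fixed 57 = 290.
All other subsets cost ≥ 280. Minimum total cost: 270.

270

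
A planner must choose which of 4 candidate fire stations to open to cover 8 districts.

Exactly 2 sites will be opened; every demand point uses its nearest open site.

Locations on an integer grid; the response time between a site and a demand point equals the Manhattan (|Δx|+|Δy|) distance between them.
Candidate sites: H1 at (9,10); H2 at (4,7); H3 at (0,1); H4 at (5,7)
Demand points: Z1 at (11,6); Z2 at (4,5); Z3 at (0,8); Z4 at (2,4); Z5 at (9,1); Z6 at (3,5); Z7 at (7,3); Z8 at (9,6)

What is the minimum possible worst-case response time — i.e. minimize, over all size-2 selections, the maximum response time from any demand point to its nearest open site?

Open {H1, H2}.
  Farthest demand point is Z5 at response time 9 (to H1); all others are ≤ 9.
With {H1, H3} the worst case is 9.
With {H1, H4} the worst case is 9.
No size-2 selection achieves below 9.

9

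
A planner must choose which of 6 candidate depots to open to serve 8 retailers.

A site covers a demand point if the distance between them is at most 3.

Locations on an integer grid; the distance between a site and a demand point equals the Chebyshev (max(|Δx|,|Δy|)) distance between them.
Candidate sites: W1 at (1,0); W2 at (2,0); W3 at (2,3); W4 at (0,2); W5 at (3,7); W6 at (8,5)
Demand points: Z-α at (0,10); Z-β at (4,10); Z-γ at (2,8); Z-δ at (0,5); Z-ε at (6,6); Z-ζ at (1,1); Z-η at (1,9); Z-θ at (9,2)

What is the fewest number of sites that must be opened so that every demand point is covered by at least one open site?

Coverage sets (demand points within 3 of each site):
  W1: {Z-ζ}
  W2: {Z-ζ}
  W3: {Z-δ, Z-ζ}
  W4: {Z-δ, Z-ζ}
  W5: {Z-α, Z-β, Z-γ, Z-δ, Z-ε, Z-η}
  W6: {Z-ε, Z-θ}
No 2 sites suffice: every size-2 union leaves at least one demand point uncovered.
But {W1, W5, W6} covers everything, so the minimum is 3.

3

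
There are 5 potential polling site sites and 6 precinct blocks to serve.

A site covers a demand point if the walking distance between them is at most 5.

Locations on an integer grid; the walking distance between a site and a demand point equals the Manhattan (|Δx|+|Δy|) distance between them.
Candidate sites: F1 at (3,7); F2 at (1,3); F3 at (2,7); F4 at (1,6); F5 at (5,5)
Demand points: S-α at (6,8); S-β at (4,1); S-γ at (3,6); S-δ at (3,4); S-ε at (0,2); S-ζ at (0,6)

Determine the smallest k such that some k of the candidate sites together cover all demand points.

2

Coverage sets (demand points within 5 of each site):
  F1: {S-α, S-γ, S-δ, S-ζ}
  F2: {S-β, S-γ, S-δ, S-ε, S-ζ}
  F3: {S-α, S-γ, S-δ, S-ζ}
  F4: {S-γ, S-δ, S-ε, S-ζ}
  F5: {S-α, S-β, S-γ, S-δ}
No single site covers all 6 demand points.
But {F1, F2} covers everything, so the minimum is 2.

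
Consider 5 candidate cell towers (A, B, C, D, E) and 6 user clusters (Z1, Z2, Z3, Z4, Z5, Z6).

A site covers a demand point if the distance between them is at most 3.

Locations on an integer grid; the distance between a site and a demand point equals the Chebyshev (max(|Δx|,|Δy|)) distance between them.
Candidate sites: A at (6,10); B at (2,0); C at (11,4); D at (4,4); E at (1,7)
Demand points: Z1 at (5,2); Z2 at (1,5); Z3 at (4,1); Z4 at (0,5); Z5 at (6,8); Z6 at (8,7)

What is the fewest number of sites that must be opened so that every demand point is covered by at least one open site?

3

Coverage sets (demand points within 3 of each site):
  A: {Z5, Z6}
  B: {Z1, Z3}
  C: {Z6}
  D: {Z1, Z2, Z3}
  E: {Z2, Z4}
No 2 sites suffice: every size-2 union leaves at least one demand point uncovered.
But {A, B, E} covers everything, so the minimum is 3.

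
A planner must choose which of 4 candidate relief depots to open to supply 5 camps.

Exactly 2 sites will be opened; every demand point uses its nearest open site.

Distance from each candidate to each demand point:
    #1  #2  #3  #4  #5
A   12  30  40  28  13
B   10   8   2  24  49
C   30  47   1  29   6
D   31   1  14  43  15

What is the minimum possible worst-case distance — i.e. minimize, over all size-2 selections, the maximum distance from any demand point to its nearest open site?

24

Open {A, B}.
  Farthest demand point is #4 at distance 24 (to B); all others are ≤ 24.
With {B, C} the worst case is 24.
With {B, D} the worst case is 24.
No size-2 selection achieves below 24.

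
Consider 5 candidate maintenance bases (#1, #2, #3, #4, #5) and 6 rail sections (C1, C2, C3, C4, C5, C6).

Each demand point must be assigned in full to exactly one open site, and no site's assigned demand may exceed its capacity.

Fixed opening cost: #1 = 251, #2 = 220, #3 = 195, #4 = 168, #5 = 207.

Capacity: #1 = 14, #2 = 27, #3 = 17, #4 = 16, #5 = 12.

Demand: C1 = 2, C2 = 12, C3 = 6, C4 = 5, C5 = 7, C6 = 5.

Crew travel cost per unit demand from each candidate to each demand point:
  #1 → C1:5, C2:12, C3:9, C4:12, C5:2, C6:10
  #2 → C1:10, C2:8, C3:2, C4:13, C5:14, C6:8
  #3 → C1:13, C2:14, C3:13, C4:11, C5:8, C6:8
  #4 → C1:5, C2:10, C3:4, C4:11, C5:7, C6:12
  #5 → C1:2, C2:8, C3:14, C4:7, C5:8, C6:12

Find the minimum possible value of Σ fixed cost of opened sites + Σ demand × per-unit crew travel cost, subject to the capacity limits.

Open {#2, #4}; cheapest assignment that respects the capacities:
  #2 (cap 27, load 23): C2, C3, C6 — cost 12×8 + 6×2 + 5×8 = 148
  #4 (cap 16, load 14): C1, C4, C5 — cost 2×5 + 5×11 + 7×7 = 114
  Shipping 262, fixed 388 → total 650.
  Any other capacity-feasible assignment to {#2, #4} ships for at least 262.
Compare {#2, #5}: its best feasible assignment gives total 686.
Compare {#2, #3}: its best feasible assignment gives total 694.
Every other set of open sites that can feasibly serve all demand totals ≥ 686 even under its best assignment. Minimum: 650.

650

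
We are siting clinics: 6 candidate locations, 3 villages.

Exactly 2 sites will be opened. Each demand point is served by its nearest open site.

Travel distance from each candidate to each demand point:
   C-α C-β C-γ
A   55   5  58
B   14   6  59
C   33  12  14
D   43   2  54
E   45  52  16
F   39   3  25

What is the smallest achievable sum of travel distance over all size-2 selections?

Open {B, C}.
  C-α→B 14, C-β→B 6, C-γ→C 14  ⇒ total 34.
Compare {B, E}: total 36.
Compare {B, F}: total 42.
No size-2 selection does better; minimum is 34.

34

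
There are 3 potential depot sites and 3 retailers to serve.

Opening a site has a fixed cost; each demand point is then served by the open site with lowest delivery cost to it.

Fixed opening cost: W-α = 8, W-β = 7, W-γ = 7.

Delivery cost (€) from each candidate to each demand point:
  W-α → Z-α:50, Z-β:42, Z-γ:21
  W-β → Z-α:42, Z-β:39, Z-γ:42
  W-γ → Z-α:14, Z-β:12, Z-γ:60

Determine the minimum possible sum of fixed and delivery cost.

62

Open {W-α, W-γ}: assign each demand point to its cheapest open site.
  Z-α→W-γ 14, Z-β→W-γ 12, Z-γ→W-α 21
  delivery cost 47, fixed 15 → total 62.
Compare {W-α, W-β, W-γ}: delivery cost 47 + fixed 22 = 69.
Compare {W-β, W-γ}: delivery cost 68 + fixed 14 = 82.
Compare {W-γ}: delivery cost 86 + fixed 7 = 93.
All other subsets cost ≥ 69. Minimum total cost: 62.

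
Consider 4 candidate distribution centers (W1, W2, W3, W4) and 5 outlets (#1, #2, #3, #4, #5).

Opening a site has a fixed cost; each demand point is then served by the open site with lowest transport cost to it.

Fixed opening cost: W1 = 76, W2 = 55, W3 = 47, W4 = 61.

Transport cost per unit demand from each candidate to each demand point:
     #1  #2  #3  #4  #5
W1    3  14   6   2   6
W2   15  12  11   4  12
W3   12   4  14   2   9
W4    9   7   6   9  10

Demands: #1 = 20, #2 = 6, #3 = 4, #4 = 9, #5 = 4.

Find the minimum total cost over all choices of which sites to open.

273

Open {W1, W3}: assign each demand point to its cheapest open site.
  #1→W1 20×3=60, #2→W3 6×4=24, #3→W1 4×6=24, #4→W1 9×2=18, #5→W1 4×6=24
  transport cost 150, fixed 123 → total 273.
Compare {W1}: transport cost 210 + fixed 76 = 286.
Compare {W1, W4}: transport cost 168 + fixed 137 = 305.
Compare {W1, W2, W3}: transport cost 150 + fixed 178 = 328.
All other subsets cost ≥ 286. Minimum total cost: 273.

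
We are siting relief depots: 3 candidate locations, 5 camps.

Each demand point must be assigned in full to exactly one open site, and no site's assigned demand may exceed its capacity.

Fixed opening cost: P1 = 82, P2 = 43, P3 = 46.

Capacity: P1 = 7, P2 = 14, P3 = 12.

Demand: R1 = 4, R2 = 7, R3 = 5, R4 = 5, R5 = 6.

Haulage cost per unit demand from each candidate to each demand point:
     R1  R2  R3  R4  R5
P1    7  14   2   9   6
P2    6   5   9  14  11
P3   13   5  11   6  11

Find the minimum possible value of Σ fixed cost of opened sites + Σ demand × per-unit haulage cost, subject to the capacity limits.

336

Open {P1, P2, P3}; cheapest assignment that respects the capacities:
  P1 (cap 7, load 5): R3 — cost 5×2 = 10
  P2 (cap 14, load 11): R1, R2 — cost 4×6 + 7×5 = 59
  P3 (cap 12, load 11): R4, R5 — cost 5×6 + 6×11 = 96
  Shipping 165, fixed 171 → total 336.
  Any other capacity-feasible assignment to {P1, P2, P3} ships for at least 165.
Total demand is 27 and no other set of sites has combined capacity ≥ 27, so {P1, P2, P3} is the only feasible choice of open sites. Minimum: 336.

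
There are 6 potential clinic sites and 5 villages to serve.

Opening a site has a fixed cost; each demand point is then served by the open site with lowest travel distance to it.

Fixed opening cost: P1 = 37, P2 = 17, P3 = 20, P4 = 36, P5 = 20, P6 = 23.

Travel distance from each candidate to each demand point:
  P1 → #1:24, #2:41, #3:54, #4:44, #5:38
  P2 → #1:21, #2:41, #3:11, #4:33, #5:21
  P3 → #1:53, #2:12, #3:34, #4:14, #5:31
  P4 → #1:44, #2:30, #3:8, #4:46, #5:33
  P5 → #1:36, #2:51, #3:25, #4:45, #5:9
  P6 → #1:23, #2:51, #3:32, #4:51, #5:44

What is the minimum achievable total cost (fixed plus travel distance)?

116

Open {P2, P3}: assign each demand point to its cheapest open site.
  #1→P2 21, #2→P3 12, #3→P2 11, #4→P3 14, #5→P2 21
  travel distance 79, fixed 37 → total 116.
Compare {P2, P3, P5}: travel distance 67 + fixed 57 = 124.
Compare {P3, P5}: travel distance 96 + fixed 40 = 136.
Compare {P2, P3, P6}: travel distance 79 + fixed 60 = 139.
All other subsets cost ≥ 124. Minimum total cost: 116.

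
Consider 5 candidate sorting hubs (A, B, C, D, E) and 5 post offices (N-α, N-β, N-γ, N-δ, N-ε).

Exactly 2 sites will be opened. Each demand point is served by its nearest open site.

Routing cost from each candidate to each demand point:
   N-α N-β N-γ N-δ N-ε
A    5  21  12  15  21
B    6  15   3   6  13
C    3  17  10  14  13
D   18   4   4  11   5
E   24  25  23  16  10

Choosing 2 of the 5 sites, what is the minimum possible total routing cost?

24

Open {B, D}.
  N-α→B 6, N-β→D 4, N-γ→B 3, N-δ→B 6, N-ε→D 5  ⇒ total 24.
Compare {C, D}: total 27.
Compare {A, D}: total 29.
No size-2 selection does better; minimum is 24.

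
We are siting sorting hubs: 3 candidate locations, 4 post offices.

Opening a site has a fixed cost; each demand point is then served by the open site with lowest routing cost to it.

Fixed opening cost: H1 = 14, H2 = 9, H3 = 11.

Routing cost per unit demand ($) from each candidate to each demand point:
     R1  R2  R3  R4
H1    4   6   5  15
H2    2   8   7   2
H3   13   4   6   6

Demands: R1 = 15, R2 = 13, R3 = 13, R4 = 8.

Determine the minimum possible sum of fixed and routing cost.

Open {H2, H3}: assign each demand point to its cheapest open site.
  R1→H2 15×2=30, R2→H3 13×4=52, R3→H3 13×6=78, R4→H2 8×2=16
  routing cost 176, fixed 20 → total 196.
Compare {H1, H2, H3}: routing cost 163 + fixed 34 = 197.
Compare {H1, H2}: routing cost 189 + fixed 23 = 212.
Compare {H2}: routing cost 241 + fixed 9 = 250.
All other subsets cost ≥ 197. Minimum total cost: 196.

196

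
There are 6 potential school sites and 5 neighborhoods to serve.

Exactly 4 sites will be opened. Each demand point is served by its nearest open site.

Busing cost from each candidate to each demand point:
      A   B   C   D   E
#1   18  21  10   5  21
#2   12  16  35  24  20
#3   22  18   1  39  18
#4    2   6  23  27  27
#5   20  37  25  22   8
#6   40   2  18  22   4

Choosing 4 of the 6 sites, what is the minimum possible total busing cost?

14

Open {#1, #3, #4, #6}.
  A→#4 2, B→#6 2, C→#3 1, D→#1 5, E→#6 4  ⇒ total 14.
Compare {#1, #3, #4, #5}: total 22.
Compare {#1, #2, #4, #6}: total 23.
No size-4 selection does better; minimum is 14.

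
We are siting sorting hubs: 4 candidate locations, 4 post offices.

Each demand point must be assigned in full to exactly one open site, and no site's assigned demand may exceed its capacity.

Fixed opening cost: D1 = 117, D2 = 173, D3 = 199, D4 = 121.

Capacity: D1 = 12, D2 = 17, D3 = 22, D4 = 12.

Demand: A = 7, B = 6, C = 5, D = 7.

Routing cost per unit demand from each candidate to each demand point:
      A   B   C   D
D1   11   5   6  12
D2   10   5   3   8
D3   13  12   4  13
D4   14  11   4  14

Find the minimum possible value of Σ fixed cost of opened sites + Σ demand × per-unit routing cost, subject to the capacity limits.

476

Open {D1, D2}; cheapest assignment that respects the capacities:
  D1 (cap 12, load 11): B, C — cost 6×5 + 5×6 = 60
  D2 (cap 17, load 14): A, D — cost 7×10 + 7×8 = 126
  Shipping 186, fixed 290 → total 476.
  Any other capacity-feasible assignment to {D1, D2} ships for at least 186.
Compare {D2, D4}: its best feasible assignment gives total 498.
Compare {D1, D3}: its best feasible assignment gives total 548.
Every other set of open sites that can feasibly serve all demand totals ≥ 498 even under its best assignment. Minimum: 476.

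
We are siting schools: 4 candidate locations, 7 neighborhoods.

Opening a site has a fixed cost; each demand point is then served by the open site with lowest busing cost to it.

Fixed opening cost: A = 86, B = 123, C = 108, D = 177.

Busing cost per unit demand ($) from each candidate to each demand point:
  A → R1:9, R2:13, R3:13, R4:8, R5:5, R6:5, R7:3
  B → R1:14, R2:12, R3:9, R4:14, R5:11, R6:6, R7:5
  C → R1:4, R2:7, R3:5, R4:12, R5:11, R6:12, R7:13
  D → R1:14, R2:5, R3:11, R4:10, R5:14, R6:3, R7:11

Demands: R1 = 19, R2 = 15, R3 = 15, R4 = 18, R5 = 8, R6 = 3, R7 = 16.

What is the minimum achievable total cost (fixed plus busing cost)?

Open {A, C}: assign each demand point to its cheapest open site.
  R1→C 19×4=76, R2→C 15×7=105, R3→C 15×5=75, R4→A 18×8=144, R5→A 8×5=40, R6→A 3×5=15, R7→A 16×3=48
  busing cost 503, fixed 194 → total 697.
Compare {A, B, C}: busing cost 503 + fixed 317 = 820.
Compare {A, C, D}: busing cost 467 + fixed 371 = 838.
Compare {B, C}: busing cost 658 + fixed 231 = 889.
All other subsets cost ≥ 820. Minimum total cost: 697.

697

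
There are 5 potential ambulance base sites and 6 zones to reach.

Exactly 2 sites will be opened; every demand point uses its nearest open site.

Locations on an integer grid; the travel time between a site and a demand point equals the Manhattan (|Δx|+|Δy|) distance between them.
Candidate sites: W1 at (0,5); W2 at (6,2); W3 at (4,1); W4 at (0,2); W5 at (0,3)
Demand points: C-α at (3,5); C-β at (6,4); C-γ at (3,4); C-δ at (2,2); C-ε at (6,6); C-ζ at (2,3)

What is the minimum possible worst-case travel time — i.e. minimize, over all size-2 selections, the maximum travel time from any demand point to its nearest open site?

Open {W1, W2}.
  Farthest demand point is C-γ at travel time 4 (to W1); all others are ≤ 4.
With {W2, W3} the worst case is 5.
With {W2, W5} the worst case is 5.
No size-2 selection achieves below 4.

4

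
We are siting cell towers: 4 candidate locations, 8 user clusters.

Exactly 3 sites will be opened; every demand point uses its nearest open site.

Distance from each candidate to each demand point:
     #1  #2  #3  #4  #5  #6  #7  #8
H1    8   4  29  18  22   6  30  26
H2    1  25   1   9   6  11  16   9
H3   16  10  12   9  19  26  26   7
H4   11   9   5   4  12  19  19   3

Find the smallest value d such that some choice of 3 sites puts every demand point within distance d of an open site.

Open {H1, H2, H3}.
  Farthest demand point is #7 at distance 16 (to H2); all others are ≤ 16.
With {H1, H2, H4} the worst case is 16.
With {H2, H3, H4} the worst case is 16.
No size-3 selection achieves below 16.

16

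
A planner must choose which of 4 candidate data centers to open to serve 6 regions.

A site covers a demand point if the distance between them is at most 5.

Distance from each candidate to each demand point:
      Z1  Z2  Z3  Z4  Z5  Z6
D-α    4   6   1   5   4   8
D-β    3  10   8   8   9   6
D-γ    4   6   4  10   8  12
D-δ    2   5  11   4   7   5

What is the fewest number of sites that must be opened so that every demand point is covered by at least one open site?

Coverage sets (demand points within 5 of each site):
  D-α: {Z1, Z3, Z4, Z5}
  D-β: {Z1}
  D-γ: {Z1, Z3}
  D-δ: {Z1, Z2, Z4, Z6}
No single site covers all 6 demand points.
But {D-α, D-δ} covers everything, so the minimum is 2.

2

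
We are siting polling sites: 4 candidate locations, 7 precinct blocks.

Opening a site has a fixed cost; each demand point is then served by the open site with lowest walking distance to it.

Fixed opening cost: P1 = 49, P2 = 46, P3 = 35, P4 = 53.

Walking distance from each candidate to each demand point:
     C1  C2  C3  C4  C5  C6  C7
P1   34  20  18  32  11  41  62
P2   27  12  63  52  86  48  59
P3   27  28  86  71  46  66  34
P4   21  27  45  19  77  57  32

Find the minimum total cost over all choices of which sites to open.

Open {P1, P4}: assign each demand point to its cheapest open site.
  C1→P4 21, C2→P1 20, C3→P1 18, C4→P4 19, C5→P1 11, C6→P1 41, C7→P4 32
  walking distance 162, fixed 102 → total 264.
Compare {P1}: walking distance 218 + fixed 49 = 267.
Compare {P1, P3}: walking distance 183 + fixed 84 = 267.
Compare {P1, P2}: walking distance 200 + fixed 95 = 295.
All other subsets cost ≥ 267. Minimum total cost: 264.

264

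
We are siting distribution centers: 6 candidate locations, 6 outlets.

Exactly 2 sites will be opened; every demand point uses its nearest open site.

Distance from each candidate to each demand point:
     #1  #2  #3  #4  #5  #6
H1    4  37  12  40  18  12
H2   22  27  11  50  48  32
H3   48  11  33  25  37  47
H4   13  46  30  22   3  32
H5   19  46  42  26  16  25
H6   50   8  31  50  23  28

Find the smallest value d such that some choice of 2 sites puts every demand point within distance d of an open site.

Open {H1, H3}.
  Farthest demand point is #4 at distance 25 (to H3); all others are ≤ 25.
With {H2, H5} the worst case is 27.
With {H4, H6} the worst case is 30.
No size-2 selection achieves below 25.

25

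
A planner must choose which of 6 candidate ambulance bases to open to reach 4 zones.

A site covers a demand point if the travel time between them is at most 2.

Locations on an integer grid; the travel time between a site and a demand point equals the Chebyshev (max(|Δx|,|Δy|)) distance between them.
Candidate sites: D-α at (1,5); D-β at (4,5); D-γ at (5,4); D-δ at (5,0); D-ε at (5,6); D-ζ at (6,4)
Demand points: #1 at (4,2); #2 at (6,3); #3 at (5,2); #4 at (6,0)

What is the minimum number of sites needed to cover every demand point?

Coverage sets (demand points within 2 of each site):
  D-α: {}
  D-β: {#2}
  D-γ: {#1, #2, #3}
  D-δ: {#1, #3, #4}
  D-ε: {}
  D-ζ: {#1, #2, #3}
No single site covers all 4 demand points.
But {D-β, D-δ} covers everything, so the minimum is 2.

2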